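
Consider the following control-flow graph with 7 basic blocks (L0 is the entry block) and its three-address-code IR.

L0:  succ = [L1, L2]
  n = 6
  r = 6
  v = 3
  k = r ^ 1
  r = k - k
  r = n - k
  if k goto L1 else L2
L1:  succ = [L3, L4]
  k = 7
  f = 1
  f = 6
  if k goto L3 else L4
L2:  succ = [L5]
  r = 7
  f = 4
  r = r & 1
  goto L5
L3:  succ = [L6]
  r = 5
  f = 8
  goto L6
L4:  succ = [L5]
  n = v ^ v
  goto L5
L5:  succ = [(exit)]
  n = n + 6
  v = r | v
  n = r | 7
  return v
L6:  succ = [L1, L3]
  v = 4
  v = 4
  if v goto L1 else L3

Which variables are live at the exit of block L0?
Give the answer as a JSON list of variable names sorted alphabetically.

Answer: ["n", "r", "v"]

Analysis:
Block summaries:
  L0: def={k,n,r,v} ue=∅
  L1: def={f,k} ue=∅
  L2: def={f,r} ue=∅
  L3: def={f,r} ue=∅
  L4: def={n} ue={v}
  L5: def={n,v} ue={n,r,v}
  L6: def={v} ue=∅

Live sets:
  L0: in=∅ out={n,r,v}
  L1: in={r,v} out={r,v}
  L2: in={n,v} out={n,r,v}
  L3: in=∅ out={r}
  L4: in={r,v} out={n,r,v}
  L5: in={n,r,v} out=∅
  L6: in={r} out={r,v}

live-out(L0) = ["n", "r", "v"]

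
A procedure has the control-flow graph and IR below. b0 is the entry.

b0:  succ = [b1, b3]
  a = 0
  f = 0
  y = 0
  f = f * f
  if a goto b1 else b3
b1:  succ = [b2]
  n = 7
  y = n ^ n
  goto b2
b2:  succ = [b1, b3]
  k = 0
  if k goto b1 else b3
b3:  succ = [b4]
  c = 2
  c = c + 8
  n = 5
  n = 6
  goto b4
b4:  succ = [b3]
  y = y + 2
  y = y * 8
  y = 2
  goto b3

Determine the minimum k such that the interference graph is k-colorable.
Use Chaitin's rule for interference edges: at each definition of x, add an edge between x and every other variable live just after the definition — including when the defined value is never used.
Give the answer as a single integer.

def/use:
  b0 def {a,f,y} use ∅
  b1 def {n,y} use ∅
  b2 def {k} use ∅
  b3 def {c,n} use ∅
  b4 def {y} use {y}

Backward fixpoint:
  b0 li=∅ lo={y}
  b1 li=∅ lo={y}
  b2 li={y} lo={y}
  b3 li={y} lo={y}
  b4 li={y} lo={y}

Interfere edges:
  a↔{f,y}
  c↔{y}
  f↔{a,y}
  k↔{y}
  n↔{y}
  y↔{a,c,f,k,n}

Chromatic number:
  lower bound: {a,f,y} mutually conflict ⇒ χ ≥ 3
  3-colouring: R0={y}  R1={a,c,k,n}  R2={f}
  χ = 3

Answer: 3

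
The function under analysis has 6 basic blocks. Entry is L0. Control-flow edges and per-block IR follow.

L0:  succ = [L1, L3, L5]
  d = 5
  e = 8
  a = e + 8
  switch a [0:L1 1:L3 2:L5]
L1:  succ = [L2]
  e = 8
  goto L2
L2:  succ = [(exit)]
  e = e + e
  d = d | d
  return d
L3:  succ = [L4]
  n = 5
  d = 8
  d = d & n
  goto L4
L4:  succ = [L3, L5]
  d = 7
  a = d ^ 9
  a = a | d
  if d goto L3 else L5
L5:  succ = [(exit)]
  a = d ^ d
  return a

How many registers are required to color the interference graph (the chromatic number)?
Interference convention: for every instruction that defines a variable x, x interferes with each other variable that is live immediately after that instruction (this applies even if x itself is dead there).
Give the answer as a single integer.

Answer: 2

Analysis:
Block summaries:
  L0 def {a,d,e} use ∅
  L1 def {e} use ∅
  L2 def {d,e} use {d,e}
  L3 def {d,n} use ∅
  L4 def {a,d} use ∅
  L5 def {a} use {d}

Backward fixpoint:
  live L0: ∅→{d}
  live L1: {d}→{d,e}
  live L2: {d,e}→∅
  live L3: ∅→∅
  live L4: ∅→{d}
  live L5: {d}→∅

Interfere edges:
  a: {d}
  d: {a,e,n}
  e: {d}
  n: {d}

Colouring:
  clique {a,d} ⇒ need ≥ 2
  assign a→r1 d→r0 e→r1 n→r1 — no edge inside a register ⇒ χ ≤ 2
  χ = 2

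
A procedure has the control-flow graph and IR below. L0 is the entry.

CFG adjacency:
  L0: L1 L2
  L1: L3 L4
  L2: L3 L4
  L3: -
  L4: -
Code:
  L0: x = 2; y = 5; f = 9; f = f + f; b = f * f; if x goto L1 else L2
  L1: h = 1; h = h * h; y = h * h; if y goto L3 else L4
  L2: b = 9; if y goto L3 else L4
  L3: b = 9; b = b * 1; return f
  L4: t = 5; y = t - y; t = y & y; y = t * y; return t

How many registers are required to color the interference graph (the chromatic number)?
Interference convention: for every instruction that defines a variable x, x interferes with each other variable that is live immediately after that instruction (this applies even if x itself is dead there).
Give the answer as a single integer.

Per-block:
  L0 def {b,f,x,y} use ∅
  L1 def {h,y} use ∅
  L2 def {b} use {y}
  L3 def {b} use {f}
  L4 def {t,y} use {y}

Backward fixpoint:
  live L0: ∅→{f,y}
  live L1: {f}→{f,y}
  live L2: {f,y}→{f,y}
  live L3: {f}→∅
  live L4: {y}→∅

Conflict graph:
  b: {f,x,y}
  f: {b,h,x,y}
  h: {f}
  t: {y}
  x: {b,f,y}
  y: {b,f,t,x}

Colouring:
  clique {b,f,x,y} ⇒ need ≥ 4
  assign b→R2 f→R0 h→R1 t→R0 x→R3 y→R1 — no edge inside a register ⇒ χ ≤ 4
  χ = 4

Answer: 4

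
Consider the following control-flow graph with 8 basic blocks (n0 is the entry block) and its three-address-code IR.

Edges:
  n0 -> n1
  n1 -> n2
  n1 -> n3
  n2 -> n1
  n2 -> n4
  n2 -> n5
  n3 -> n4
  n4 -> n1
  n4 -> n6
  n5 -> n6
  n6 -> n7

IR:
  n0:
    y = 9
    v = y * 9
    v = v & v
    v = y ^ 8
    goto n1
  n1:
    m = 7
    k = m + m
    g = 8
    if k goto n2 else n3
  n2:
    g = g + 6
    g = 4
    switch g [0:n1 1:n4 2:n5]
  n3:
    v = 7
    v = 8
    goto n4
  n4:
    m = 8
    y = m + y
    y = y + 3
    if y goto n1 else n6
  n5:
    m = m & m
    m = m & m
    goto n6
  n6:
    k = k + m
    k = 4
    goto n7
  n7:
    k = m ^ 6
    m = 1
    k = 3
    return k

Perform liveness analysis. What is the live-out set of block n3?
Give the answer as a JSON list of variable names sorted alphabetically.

def/use:
  n0: {v,y} / ∅
  n1: {g,k,m} / ∅
  n2: {g} / {g}
  n3: {v} / ∅
  n4: {m,y} / {y}
  n5: {m} / {m}
  n6: {k} / {k,m}
  n7: {k,m} / {m}

Liveness:
  n0 li=∅ lo={y}
  n1 li={y} lo={g,k,m,y}
  n2 li={g,k,m,y} lo={k,m,y}
  n3 li={k,y} lo={k,y}
  n4 li={k,y} lo={k,m,y}
  n5 li={k,m} lo={k,m}
  n6 li={k,m} lo={m}
  n7 li={m} lo=∅

live-out(n3) = ["k", "y"]

Answer: ["k", "y"]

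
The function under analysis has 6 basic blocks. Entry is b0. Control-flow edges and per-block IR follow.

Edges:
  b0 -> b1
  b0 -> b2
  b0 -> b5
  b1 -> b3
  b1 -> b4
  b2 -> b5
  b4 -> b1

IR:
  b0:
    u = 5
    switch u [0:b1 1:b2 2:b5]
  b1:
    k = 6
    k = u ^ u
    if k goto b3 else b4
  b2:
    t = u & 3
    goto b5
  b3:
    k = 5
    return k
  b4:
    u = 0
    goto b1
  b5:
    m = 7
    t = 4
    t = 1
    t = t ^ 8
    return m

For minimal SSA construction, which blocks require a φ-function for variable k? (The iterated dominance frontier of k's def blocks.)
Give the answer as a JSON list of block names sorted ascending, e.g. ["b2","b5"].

Answer: ["b1"]

Analysis:
idom tree: b1←b0 b2←b0 b3←b1 b4←b1 b5←b0
Dom at joins:
  b1: preds {b0,b4}: {b0} ∩ {b0,b1,b4} = {b0}; idom=b0
  b5: preds {b0,b2}: {b0} ∩ {b0,b2} = {b0}; idom=b0

Frontier:
  join b1 pred b0: · stop@b0
  join b1 pred b4: b4→b1 stop@b0
  join b5 pred b0: · stop@b0
  join b5 pred b2: b2 stop@b0
  b0: DF=∅
  b1: DF={b1}
  b2: DF={b5}
  b3: DF=∅
  b4: DF={b1}
  b5: DF=∅

φ for k: defs {b1,b3}
  DF⁺ = {b1}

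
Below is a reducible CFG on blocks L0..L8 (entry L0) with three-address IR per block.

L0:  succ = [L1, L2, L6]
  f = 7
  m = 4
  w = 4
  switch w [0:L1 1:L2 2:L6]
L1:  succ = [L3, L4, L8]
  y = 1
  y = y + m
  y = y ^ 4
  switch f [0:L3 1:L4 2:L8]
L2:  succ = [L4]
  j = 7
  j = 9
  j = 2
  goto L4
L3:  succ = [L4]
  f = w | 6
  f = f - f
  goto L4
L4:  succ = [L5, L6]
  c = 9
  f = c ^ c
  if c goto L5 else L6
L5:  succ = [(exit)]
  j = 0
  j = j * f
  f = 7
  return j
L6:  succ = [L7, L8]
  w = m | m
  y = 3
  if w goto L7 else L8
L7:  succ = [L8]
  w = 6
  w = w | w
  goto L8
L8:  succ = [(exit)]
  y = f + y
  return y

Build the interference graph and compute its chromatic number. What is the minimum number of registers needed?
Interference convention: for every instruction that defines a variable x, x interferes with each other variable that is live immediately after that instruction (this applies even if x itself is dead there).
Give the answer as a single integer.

Per-block:
  L0 def {f,m,w} use ∅
  L1 def {y} use {f,m}
  L2 def {j} use ∅
  L3 def {f} use {w}
  L4 def {c,f} use ∅
  L5 def {f,j} use {f}
  L6 def {w,y} use {m}
  L7 def {w} use ∅
  L8 def {y} use {f,y}

Backward fixpoint:
  L0: in=∅ out={f,m,w}
  L1: in={f,m,w} out={f,m,w,y}
  L2: in={m} out={m}
  L3: in={m,w} out={m}
  L4: in={m} out={f,m}
  L5: in={f} out=∅
  L6: in={f,m} out={f,y}
  L7: in={f,y} out={f,y}
  L8: in={f,y} out=∅

Interfere edges:
  c↔{f,m}
  f↔{c,j,m,w,y}
  j↔{f,m}
  m↔{c,f,j,w,y}
  w↔{f,m,y}
  y↔{f,m,w}

Chromatic number:
  clique {f,m,w,y} ⇒ need ≥ 4
  assign c→c2 f→c0 j→c2 m→c1 w→c2 y→c3 — no edge inside a register ⇒ χ ≤ 4
  χ = 4

Answer: 4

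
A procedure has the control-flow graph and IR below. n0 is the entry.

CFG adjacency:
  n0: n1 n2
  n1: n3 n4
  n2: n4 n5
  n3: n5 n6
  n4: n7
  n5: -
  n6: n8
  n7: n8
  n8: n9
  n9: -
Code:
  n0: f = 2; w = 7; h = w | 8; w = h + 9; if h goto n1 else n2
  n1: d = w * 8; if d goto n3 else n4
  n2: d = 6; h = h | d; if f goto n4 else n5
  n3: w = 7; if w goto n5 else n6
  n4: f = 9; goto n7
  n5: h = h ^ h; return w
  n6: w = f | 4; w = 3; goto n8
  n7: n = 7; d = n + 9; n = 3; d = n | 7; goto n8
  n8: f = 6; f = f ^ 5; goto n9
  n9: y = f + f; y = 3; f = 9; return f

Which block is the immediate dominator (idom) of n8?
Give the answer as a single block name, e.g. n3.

Answer: n0

Derivation:
idom tree: n1←n0 n2←n0 n3←n1 n4←n0 n5←n0 n6←n3 n7←n4 n8←n0 n9←n8
Dom∩ at merges:
  n4: preds {n1,n2}: {n0,n1} ∩ {n0,n2} = {n0}; idom=n0
  n5: preds {n2,n3}: {n0,n2} ∩ {n0,n1,n3} = {n0}; idom=n0
  n8: preds {n6,n7}: {n0,n1,n3,n6} ∩ {n0,n4,n7} = {n0}; idom=n0

idom(n8) = n0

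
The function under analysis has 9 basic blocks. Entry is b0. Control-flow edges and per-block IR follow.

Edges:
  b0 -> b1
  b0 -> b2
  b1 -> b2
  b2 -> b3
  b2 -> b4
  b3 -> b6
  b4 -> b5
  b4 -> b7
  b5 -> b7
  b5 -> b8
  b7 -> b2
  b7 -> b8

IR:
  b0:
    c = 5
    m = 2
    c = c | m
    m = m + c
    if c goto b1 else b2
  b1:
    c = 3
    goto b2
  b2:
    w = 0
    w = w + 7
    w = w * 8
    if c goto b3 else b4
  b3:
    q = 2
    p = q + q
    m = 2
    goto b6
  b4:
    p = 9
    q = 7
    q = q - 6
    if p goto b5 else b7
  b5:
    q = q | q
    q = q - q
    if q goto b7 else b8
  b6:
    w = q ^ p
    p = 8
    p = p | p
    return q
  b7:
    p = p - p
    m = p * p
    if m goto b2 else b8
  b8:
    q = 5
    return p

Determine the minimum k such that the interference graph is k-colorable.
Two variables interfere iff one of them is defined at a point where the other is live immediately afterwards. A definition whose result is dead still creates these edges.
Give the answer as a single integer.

Answer: 4

Working:
Block summaries:
  b0: {c,m} / ∅
  b1: {c} / ∅
  b2: {w} / {c}
  b3: {m,p,q} / ∅
  b4: {p,q} / ∅
  b5: {q} / {q}
  b6: {p,w} / {p,q}
  b7: {m,p} / {p}
  b8: {q} / {p}

Liveness:
  live b0: ∅→{c}
  live b1: ∅→{c}
  live b2: {c}→{c}
  live b3: ∅→{p,q}
  live b4: {c}→{c,p,q}
  live b5: {c,p,q}→{c,p}
  live b6: {p,q}→∅
  live b7: {c,p}→{c,p}
  live b8: {p}→∅

Interference:
  c↔{m,p,q,w}
  m↔{c,p,q}
  p↔{c,m,q}
  q↔{c,m,p,w}
  w↔{c,q}

Chromatic number:
  lower bound: {c,m,p,q} mutually conflict ⇒ χ ≥ 4
  4-colouring: r0={c}  r1={q}  r2={m,w}  r3={p}
  χ = 4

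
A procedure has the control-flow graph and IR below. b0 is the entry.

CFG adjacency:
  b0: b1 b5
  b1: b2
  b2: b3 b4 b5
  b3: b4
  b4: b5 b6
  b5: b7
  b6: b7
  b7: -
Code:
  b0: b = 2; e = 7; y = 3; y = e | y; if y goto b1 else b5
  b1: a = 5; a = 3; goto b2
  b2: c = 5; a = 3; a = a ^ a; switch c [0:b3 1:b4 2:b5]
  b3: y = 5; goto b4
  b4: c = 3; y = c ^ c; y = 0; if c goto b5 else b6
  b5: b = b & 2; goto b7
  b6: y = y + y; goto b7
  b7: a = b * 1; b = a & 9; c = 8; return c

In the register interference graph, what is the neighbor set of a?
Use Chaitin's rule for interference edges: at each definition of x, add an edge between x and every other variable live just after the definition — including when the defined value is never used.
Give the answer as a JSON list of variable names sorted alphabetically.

Answer: ["b", "c"]

Analysis:
Per-block:
  b0: {b,e,y} / ∅
  b1: {a} / ∅
  b2: {a,c} / ∅
  b3: {y} / ∅
  b4: {c,y} / ∅
  b5: {b} / {b}
  b6: {y} / {y}
  b7: {a,b,c} / {b}

Live sets:
  b0: in=∅ out={b}
  b1: in={b} out={b}
  b2: in={b} out={b}
  b3: in={b} out={b}
  b4: in={b} out={b,y}
  b5: in={b} out={b}
  b6: in={b,y} out={b}
  b7: in={b} out=∅

Interfere edges:
  a↔{b,c}
  b↔{a,c,e,y}
  c↔{a,b,y}
  e↔{b,y}
  y↔{b,c,e}

N(a) = ["b", "c"]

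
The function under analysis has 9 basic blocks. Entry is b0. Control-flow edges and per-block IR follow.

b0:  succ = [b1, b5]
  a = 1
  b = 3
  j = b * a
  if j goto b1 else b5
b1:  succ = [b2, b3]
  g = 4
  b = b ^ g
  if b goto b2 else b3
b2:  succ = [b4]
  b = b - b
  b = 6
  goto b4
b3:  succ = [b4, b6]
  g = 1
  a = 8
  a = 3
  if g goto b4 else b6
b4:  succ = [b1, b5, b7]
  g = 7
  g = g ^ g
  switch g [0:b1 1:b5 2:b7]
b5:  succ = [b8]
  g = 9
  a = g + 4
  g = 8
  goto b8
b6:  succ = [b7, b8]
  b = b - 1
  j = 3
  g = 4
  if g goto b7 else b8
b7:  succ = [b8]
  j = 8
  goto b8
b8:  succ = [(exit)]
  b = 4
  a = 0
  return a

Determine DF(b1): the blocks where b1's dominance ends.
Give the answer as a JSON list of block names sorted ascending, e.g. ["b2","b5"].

idom tree: b1←b0 b2←b1 b3←b1 b4←b1 b5←b0 b6←b3 b7←b1 b8←b0
Join-block Dom:
  b1: preds {b0,b4}: {b0} ∩ {b0,b1,b4} = {b0}; idom=b0
  b4: preds {b2,b3}: {b0,b1,b2} ∩ {b0,b1,b3} = {b0,b1}; idom=b1
  b5: preds {b0,b4}: {b0} ∩ {b0,b1,b4} = {b0}; idom=b0
  b7: preds {b4,b6}: {b0,b1,b4} ∩ {b0,b1,b3,b6} = {b0,b1}; idom=b1
  b8: preds {b5,b6,b7}: {b0,b5} ∩ {b0,b1,b3,b6} ∩ {b0,b1,b7} = {b0}; idom=b0

DF derivation:
  b1←b0: walk · to b0
  b1←b4: walk b4→b1 to b0
  b4←b2: walk b2 to b1
  b4←b3: walk b3 to b1
  b5←b0: walk · to b0
  b5←b4: walk b4→b1 to b0
  b7←b4: walk b4 to b1
  b7←b6: walk b6→b3 to b1
  b8←b5: walk b5 to b0
  b8←b6: walk b6→b3→b1 to b0
  b8←b7: walk b7→b1 to b0
  b0: DF=∅
  b1: DF={b1,b5,b8}
  b2: DF={b4}
  b3: DF={b4,b7,b8}
  b4: DF={b1,b5,b7}
  b5: DF={b8}
  b6: DF={b7,b8}
  b7: DF={b8}
  b8: DF=∅

DF(b1) = ["b1", "b5", "b8"]

Answer: ["b1", "b5", "b8"]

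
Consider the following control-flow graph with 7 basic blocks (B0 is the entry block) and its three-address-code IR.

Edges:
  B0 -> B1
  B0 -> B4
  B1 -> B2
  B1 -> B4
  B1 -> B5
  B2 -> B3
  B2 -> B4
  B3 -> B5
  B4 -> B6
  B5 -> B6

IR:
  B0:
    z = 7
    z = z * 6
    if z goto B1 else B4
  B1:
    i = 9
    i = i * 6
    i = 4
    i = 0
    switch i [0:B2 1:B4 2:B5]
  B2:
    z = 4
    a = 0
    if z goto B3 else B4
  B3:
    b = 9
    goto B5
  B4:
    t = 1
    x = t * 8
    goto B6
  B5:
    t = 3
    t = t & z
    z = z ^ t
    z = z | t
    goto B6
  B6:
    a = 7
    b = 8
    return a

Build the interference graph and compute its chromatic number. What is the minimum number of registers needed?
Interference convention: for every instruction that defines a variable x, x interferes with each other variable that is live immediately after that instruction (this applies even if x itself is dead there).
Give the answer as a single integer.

Answer: 3

Analysis:
Per-block:
  B0: def={z} ue=∅
  B1: def={i} ue=∅
  B2: def={a,z} ue=∅
  B3: def={b} ue=∅
  B4: def={t,x} ue=∅
  B5: def={t,z} ue={z}
  B6: def={a,b} ue=∅

Backward fixpoint:
  B0 li=∅ lo={z}
  B1 li={z} lo={z}
  B2 li=∅ lo={z}
  B3 li={z} lo={z}
  B4 li=∅ lo=∅
  B5 li={z} lo=∅
  B6 li=∅ lo=∅

Conflict graph:
  a: {b,z}
  b: {a,z}
  i: {z}
  t: {z}
  x: ∅
  z: {a,b,i,t}

Registers:
  clique {a,b,z} ⇒ need ≥ 3
  3-colouring: r0={x,z}  r1={a,i,t}  r2={b}
  χ = 3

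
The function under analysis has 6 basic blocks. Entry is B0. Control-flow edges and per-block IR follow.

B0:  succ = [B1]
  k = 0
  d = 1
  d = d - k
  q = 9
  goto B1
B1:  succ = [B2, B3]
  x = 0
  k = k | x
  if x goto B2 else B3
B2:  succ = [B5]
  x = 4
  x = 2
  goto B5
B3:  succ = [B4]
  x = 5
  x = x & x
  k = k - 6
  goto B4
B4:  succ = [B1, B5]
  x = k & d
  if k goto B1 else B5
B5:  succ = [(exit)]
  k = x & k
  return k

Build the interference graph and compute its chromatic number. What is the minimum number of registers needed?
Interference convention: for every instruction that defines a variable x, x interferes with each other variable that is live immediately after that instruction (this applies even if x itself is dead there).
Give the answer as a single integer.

Answer: 3

Derivation:
def/use:
  B0: def={d,k,q} ue=∅
  B1: def={k,x} ue={k}
  B2: def={x} ue=∅
  B3: def={k,x} ue={k}
  B4: def={x} ue={d,k}
  B5: def={k} ue={k,x}

Backward fixpoint:
  B0 li=∅ lo={d,k}
  B1 li={d,k} lo={d,k}
  B2 li={k} lo={k,x}
  B3 li={d,k} lo={d,k}
  B4 li={d,k} lo={d,k,x}
  B5 li={k,x} lo=∅

Interfere edges:
  d↔{k,q,x}
  k↔{d,q,x}
  q↔{d,k}
  x↔{d,k}

Registers:
  lower bound: {d,k,q} mutually conflict ⇒ χ ≥ 3
  assign d→c0 k→c1 q→c2 x→c2 — no edge inside a register ⇒ χ ≤ 3
  χ = 3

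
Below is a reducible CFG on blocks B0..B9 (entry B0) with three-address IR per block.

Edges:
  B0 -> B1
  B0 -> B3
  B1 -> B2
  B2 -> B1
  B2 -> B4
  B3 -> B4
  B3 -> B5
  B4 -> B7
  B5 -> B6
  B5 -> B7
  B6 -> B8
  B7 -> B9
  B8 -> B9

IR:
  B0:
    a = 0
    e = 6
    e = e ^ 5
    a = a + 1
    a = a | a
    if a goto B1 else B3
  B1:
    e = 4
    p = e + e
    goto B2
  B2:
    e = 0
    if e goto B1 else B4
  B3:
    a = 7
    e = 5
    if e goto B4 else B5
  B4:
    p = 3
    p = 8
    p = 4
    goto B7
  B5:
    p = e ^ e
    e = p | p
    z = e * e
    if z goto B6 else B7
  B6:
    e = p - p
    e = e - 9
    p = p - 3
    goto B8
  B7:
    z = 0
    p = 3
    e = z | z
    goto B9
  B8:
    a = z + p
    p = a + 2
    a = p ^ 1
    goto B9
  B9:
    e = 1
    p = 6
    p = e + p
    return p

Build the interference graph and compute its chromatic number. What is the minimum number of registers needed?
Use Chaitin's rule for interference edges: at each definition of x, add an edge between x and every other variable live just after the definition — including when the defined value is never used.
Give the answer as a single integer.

Answer: 3

Working:
Block summaries:
  B0: def={a,e} ue=∅
  B1: def={e,p} ue=∅
  B2: def={e} ue=∅
  B3: def={a,e} ue=∅
  B4: def={p} ue=∅
  B5: def={e,p,z} ue={e}
  B6: def={e,p} ue={p}
  B7: def={e,p,z} ue=∅
  B8: def={a,p} ue={p,z}
  B9: def={e,p} ue=∅

Live sets:
  B0: in=∅ out=∅
  B1: in=∅ out=∅
  B2: in=∅ out=∅
  B3: in=∅ out={e}
  B4: in=∅ out=∅
  B5: in={e} out={p,z}
  B6: in={p,z} out={p,z}
  B7: in=∅ out=∅
  B8: in={p,z} out=∅
  B9: in=∅ out=∅

Interference:
  a↔{e}
  e↔{a,p,z}
  p↔{e,z}
  z↔{e,p}

Chromatic number:
  clique {e,p,z} ⇒ need ≥ 3
  assign a→c1 e→c0 p→c1 z→c2 — no edge inside a register ⇒ χ ≤ 3
  χ = 3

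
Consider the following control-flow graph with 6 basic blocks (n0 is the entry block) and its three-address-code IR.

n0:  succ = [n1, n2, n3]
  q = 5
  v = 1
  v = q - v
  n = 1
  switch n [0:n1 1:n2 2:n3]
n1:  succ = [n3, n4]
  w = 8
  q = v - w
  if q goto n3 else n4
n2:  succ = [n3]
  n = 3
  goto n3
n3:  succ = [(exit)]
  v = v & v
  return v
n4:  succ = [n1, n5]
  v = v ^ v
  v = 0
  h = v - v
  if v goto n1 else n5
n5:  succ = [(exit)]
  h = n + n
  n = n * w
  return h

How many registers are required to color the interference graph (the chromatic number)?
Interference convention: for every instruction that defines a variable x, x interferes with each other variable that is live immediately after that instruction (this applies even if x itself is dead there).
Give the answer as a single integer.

Answer: 4

Derivation:
Block summaries:
  n0: {n,q,v} / ∅
  n1: {q,w} / {v}
  n2: {n} / ∅
  n3: {v} / {v}
  n4: {h,v} / {v}
  n5: {h,n} / {n,w}

Backward fixpoint:
  live n0: ∅→{n,v}
  live n1: {n,v}→{n,v,w}
  live n2: {v}→{v}
  live n3: {v}→∅
  live n4: {n,v,w}→{n,v,w}
  live n5: {n,w}→∅

Interfere edges:
  h: {n,v,w}
  n: {h,q,v,w}
  q: {n,v,w}
  v: {h,n,q,w}
  w: {h,n,q,v}

Chromatic number:
  lower bound: {h,n,v,w} mutually conflict ⇒ χ ≥ 4
  assign h→r3 n→r0 q→r3 v→r1 w→r2 — no edge inside a register ⇒ χ ≤ 4
  χ = 4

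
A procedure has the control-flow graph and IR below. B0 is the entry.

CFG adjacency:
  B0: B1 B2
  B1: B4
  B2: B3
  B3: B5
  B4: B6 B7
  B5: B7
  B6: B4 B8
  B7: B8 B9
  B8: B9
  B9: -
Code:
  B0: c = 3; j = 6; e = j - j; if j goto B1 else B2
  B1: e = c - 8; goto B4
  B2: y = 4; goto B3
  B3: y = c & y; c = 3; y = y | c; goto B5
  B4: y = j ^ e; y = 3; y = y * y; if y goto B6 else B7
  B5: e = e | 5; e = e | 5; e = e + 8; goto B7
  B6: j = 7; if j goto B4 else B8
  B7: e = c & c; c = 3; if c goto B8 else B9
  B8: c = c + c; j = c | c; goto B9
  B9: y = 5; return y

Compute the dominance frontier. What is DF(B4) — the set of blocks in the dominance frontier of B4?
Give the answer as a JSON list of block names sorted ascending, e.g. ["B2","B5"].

Answer: ["B4", "B7", "B8"]

Working:
idom tree: B1←B0 B2←B0 B3←B2 B4←B1 B5←B3 B6←B4 B7←B0 B8←B0 B9←B0
Dom∩ at merges:
  B4: preds {B1,B6}: {B0,B1} ∩ {B0,B1,B4,B6} = {B0,B1}; idom=B1
  B7: preds {B4,B5}: {B0,B1,B4} ∩ {B0,B2,B3,B5} = {B0}; idom=B0
  B8: preds {B6,B7}: {B0,B1,B4,B6} ∩ {B0,B7} = {B0}; idom=B0
  B9: preds {B7,B8}: {B0,B7} ∩ {B0,B8} = {B0}; idom=B0

Frontier:
  B4←B1: walk · to B1
  B4←B6: walk B6→B4 to B1
  B7←B4: walk B4→B1 to B0
  B7←B5: walk B5→B3→B2 to B0
  B8←B6: walk B6→B4→B1 to B0
  B8←B7: walk B7 to B0
  B9←B7: walk B7 to B0
  B9←B8: walk B8 to B0
  DF(B0)=∅
  DF(B1)={B7,B8}
  DF(B2)={B7}
  DF(B3)={B7}
  DF(B4)={B4,B7,B8}
  DF(B5)={B7}
  DF(B6)={B4,B8}
  DF(B7)={B8,B9}
  DF(B8)={B9}
  DF(B9)=∅

DF(B4) = ["B4", "B7", "B8"]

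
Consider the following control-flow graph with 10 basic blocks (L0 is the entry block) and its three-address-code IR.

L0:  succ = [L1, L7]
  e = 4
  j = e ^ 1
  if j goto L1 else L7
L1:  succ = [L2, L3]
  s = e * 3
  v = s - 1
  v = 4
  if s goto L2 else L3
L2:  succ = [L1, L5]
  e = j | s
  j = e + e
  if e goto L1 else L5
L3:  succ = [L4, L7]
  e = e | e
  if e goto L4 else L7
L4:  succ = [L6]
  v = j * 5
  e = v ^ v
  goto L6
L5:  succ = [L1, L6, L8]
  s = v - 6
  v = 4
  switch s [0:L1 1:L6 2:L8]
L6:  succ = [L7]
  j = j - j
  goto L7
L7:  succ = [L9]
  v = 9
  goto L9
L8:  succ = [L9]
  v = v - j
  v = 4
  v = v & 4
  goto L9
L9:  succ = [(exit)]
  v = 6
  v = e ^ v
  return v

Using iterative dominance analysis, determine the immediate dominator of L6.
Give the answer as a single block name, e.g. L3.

Answer: L1

Working:
idom tree: L1←L0 L2←L1 L3←L1 L4←L3 L5←L2 L6←L1 L7←L0 L8←L5 L9←L0
Dom∩ at merges:
  L1: preds {L0,L2,L5}: {L0} ∩ {L0,L1,L2} ∩ {L0,L1,L2,L5} = {L0}; idom=L0
  L6: preds {L4,L5}: {L0,L1,L3,L4} ∩ {L0,L1,L2,L5} = {L0,L1}; idom=L1
  L7: preds {L0,L3,L6}: {L0} ∩ {L0,L1,L3} ∩ {L0,L1,L6} = {L0}; idom=L0
  L9: preds {L7,L8}: {L0,L7} ∩ {L0,L1,L2,L5,L8} = {L0}; idom=L0

idom(L6) = L1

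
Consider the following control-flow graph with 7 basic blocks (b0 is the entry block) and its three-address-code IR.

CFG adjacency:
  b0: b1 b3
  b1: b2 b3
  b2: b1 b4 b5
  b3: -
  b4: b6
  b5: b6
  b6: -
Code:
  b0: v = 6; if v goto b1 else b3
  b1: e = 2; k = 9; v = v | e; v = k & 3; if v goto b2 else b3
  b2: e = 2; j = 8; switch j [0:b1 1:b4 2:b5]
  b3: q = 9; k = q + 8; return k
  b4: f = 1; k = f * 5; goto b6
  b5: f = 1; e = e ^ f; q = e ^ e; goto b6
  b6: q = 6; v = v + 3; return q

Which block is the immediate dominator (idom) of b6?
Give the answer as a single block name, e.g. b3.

Answer: b2

Working:
idom tree: b1←b0 b2←b1 b3←b0 b4←b2 b5←b2 b6←b2
Dom at joins:
  b1: preds {b0,b2}: {b0} ∩ {b0,b1,b2} = {b0}; idom=b0
  b3: preds {b0,b1}: {b0} ∩ {b0,b1} = {b0}; idom=b0
  b6: preds {b4,b5}: {b0,b1,b2,b4} ∩ {b0,b1,b2,b5} = {b0,b1,b2}; idom=b2

idom(b6) = b2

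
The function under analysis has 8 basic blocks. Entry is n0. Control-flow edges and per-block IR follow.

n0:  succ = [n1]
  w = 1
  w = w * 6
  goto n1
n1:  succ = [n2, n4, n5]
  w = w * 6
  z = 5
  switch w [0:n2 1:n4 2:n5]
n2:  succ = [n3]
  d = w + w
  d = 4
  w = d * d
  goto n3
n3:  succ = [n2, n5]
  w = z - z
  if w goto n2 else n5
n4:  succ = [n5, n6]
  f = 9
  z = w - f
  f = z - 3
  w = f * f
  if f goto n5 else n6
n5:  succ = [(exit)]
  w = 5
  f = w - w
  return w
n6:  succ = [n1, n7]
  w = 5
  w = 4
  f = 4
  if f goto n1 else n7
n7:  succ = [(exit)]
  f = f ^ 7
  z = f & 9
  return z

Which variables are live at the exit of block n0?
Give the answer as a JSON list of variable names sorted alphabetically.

Block summaries:
  n0: {w} / ∅
  n1: {w,z} / {w}
  n2: {d,w} / {w}
  n3: {w} / {z}
  n4: {f,w,z} / {w}
  n5: {f,w} / ∅
  n6: {f,w} / ∅
  n7: {f,z} / {f}

Backward fixpoint:
  n0 li=∅ lo={w}
  n1 li={w} lo={w,z}
  n2 li={w,z} lo={z}
  n3 li={z} lo={w,z}
  n4 li={w} lo=∅
  n5 li=∅ lo=∅
  n6 li=∅ lo={f,w}
  n7 li={f} lo=∅

live-out(n0) = ["w"]

Answer: ["w"]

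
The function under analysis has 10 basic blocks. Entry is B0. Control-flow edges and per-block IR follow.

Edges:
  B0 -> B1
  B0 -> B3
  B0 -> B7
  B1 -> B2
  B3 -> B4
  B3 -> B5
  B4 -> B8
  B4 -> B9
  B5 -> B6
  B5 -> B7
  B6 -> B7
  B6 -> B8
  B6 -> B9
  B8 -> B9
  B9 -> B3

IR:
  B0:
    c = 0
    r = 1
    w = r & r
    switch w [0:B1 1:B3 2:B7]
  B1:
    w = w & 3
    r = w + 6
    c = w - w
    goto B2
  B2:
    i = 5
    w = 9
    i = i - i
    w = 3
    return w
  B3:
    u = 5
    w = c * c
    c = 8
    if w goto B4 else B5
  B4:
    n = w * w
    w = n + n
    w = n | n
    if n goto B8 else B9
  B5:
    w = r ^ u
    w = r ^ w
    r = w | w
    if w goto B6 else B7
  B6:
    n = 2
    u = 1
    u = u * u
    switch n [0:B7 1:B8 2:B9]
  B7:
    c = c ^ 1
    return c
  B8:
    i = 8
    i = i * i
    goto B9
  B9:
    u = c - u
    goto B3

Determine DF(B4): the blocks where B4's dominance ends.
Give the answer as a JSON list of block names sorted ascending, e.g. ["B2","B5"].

idom tree: B1←B0 B2←B1 B3←B0 B4←B3 B5←B3 B6←B5 B7←B0 B8←B3 B9←B3
Dom at joins:
  B3: preds {B0,B9}: {B0} ∩ {B0,B3,B9} = {B0}; idom=B0
  B7: preds {B0,B5,B6}: {B0} ∩ {B0,B3,B5} ∩ {B0,B3,B5,B6} = {B0}; idom=B0
  B8: preds {B4,B6}: {B0,B3,B4} ∩ {B0,B3,B5,B6} = {B0,B3}; idom=B3
  B9: preds {B4,B6,B8}: {B0,B3,B4} ∩ {B0,B3,B5,B6} ∩ {B0,B3,B8} = {B0,B3}; idom=B3

DF walk-up:
  join B3 pred B0: · stop@B0
  join B3 pred B9: B9→B3 stop@B0
  join B7 pred B0: · stop@B0
  join B7 pred B5: B5→B3 stop@B0
  join B7 pred B6: B6→B5→B3 stop@B0
  join B8 pred B4: B4 stop@B3
  join B8 pred B6: B6→B5 stop@B3
  join B9 pred B4: B4 stop@B3
  join B9 pred B6: B6→B5 stop@B3
  join B9 pred B8: B8 stop@B3
  DF(B0)=∅
  DF(B1)=∅
  DF(B2)=∅
  DF(B3)={B3,B7}
  DF(B4)={B8,B9}
  DF(B5)={B7,B8,B9}
  DF(B6)={B7,B8,B9}
  DF(B7)=∅
  DF(B8)={B9}
  DF(B9)={B3}

DF(B4) = ["B8", "B9"]

Answer: ["B8", "B9"]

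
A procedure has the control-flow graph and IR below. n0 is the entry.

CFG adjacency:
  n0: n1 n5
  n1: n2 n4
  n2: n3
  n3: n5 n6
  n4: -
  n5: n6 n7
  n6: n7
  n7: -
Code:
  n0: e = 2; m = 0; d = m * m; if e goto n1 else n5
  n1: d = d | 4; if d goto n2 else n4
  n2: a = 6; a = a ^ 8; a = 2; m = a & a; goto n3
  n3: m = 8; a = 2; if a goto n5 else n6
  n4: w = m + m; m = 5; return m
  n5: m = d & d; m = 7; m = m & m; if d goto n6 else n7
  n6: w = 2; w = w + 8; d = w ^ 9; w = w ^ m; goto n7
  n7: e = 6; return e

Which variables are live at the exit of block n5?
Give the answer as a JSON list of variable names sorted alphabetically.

Answer: ["m"]

Derivation:
def/use:
  n0: {d,e,m} / ∅
  n1: {d} / {d}
  n2: {a,m} / ∅
  n3: {a,m} / ∅
  n4: {m,w} / {m}
  n5: {m} / {d}
  n6: {d,w} / {m}
  n7: {e} / ∅

Backward fixpoint:
  live n0: ∅→{d,m}
  live n1: {d,m}→{d,m}
  live n2: {d}→{d}
  live n3: {d}→{d,m}
  live n4: {m}→∅
  live n5: {d}→{m}
  live n6: {m}→∅
  live n7: ∅→∅

live-out(n5) = ["m"]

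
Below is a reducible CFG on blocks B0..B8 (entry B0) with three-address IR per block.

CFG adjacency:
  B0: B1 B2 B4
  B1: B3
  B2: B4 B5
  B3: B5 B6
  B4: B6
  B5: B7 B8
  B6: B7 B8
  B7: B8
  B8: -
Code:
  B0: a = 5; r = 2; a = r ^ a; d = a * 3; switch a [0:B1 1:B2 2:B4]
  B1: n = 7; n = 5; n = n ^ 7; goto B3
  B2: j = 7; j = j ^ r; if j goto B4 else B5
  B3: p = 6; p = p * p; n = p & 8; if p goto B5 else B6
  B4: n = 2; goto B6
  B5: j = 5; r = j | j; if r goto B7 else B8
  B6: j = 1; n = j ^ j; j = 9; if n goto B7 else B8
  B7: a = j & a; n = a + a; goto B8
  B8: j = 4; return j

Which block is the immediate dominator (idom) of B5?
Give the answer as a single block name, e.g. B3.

idom tree: B1←B0 B2←B0 B3←B1 B4←B0 B5←B0 B6←B0 B7←B0 B8←B0
Dom∩ at merges:
  B4: preds {B0,B2}: {B0} ∩ {B0,B2} = {B0}; idom=B0
  B5: preds {B2,B3}: {B0,B2} ∩ {B0,B1,B3} = {B0}; idom=B0
  B6: preds {B3,B4}: {B0,B1,B3} ∩ {B0,B4} = {B0}; idom=B0
  B7: preds {B5,B6}: {B0,B5} ∩ {B0,B6} = {B0}; idom=B0
  B8: preds {B5,B6,B7}: {B0,B5} ∩ {B0,B6} ∩ {B0,B7} = {B0}; idom=B0

idom(B5) = B0

Answer: B0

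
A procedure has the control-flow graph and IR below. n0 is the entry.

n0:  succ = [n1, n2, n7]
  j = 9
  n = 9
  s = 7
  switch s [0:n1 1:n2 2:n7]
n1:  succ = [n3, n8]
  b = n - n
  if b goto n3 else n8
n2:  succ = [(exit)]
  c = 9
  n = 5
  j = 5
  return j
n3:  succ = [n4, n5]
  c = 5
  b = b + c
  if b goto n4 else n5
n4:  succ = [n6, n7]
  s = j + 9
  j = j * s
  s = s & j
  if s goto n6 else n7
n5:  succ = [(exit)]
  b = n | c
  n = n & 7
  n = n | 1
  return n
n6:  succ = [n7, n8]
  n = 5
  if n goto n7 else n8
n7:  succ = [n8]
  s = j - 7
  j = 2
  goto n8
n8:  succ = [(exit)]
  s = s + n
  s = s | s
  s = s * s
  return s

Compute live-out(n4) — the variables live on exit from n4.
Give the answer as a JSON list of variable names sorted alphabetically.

def/use:
  n0 def {j,n,s} use ∅
  n1 def {b} use {n}
  n2 def {c,j,n} use ∅
  n3 def {b,c} use {b}
  n4 def {j,s} use {j}
  n5 def {b,n} use {c,n}
  n6 def {n} use ∅
  n7 def {j,s} use {j}
  n8 def {s} use {n,s}

Liveness:
  n0: in=∅ out={j,n,s}
  n1: in={j,n,s} out={b,j,n,s}
  n2: in=∅ out=∅
  n3: in={b,j,n} out={c,j,n}
  n4: in={j,n} out={j,n,s}
  n5: in={c,n} out=∅
  n6: in={j,s} out={j,n,s}
  n7: in={j,n} out={n,s}
  n8: in={n,s} out=∅

live-out(n4) = ["j", "n", "s"]

Answer: ["j", "n", "s"]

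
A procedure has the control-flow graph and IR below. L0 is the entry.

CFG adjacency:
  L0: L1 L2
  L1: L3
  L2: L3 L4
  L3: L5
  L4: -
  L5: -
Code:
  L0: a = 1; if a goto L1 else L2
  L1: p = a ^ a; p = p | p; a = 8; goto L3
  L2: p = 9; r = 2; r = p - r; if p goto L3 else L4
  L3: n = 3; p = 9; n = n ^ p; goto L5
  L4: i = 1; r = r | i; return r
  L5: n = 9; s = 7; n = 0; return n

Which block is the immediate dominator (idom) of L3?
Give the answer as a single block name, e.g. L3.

Answer: L0

Analysis:
idom tree: L1←L0 L2←L0 L3←L0 L4←L2 L5←L3
Dom at joins:
  L3: preds {L1,L2}: {L0,L1} ∩ {L0,L2} = {L0}; idom=L0

idom(L3) = L0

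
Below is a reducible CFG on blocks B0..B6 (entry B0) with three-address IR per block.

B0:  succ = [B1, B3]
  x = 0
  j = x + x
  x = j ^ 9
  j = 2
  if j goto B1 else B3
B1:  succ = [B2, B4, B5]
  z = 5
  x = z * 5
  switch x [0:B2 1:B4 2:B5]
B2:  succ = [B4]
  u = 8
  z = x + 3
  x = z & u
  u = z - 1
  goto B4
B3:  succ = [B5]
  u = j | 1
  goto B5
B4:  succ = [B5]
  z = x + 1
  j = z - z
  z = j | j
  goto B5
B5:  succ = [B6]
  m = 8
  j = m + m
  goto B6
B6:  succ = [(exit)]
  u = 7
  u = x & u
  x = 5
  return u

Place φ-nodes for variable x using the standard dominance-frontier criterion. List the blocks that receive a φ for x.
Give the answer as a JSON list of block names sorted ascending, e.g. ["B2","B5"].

idom tree: B1←B0 B2←B1 B3←B0 B4←B1 B5←B0 B6←B5
Dom∩ at merges:
  B4: preds {B1,B2}: {B0,B1} ∩ {B0,B1,B2} = {B0,B1}; idom=B1
  B5: preds {B1,B3,B4}: {B0,B1} ∩ {B0,B3} ∩ {B0,B1,B4} = {B0}; idom=B0

Frontier:
  join B4 pred B1: · stop@B1
  join B4 pred B2: B2 stop@B1
  join B5 pred B1: B1 stop@B0
  join B5 pred B3: B3 stop@B0
  join B5 pred B4: B4→B1 stop@B0
  B0 → ∅
  B1 → {B5}
  B2 → {B4}
  B3 → {B5}
  B4 → {B5}
  B5 → ∅
  B6 → ∅

φ for x: defs {B0,B1,B2,B6}
  DF⁺ = {B4,B5}

Answer: ["B4", "B5"]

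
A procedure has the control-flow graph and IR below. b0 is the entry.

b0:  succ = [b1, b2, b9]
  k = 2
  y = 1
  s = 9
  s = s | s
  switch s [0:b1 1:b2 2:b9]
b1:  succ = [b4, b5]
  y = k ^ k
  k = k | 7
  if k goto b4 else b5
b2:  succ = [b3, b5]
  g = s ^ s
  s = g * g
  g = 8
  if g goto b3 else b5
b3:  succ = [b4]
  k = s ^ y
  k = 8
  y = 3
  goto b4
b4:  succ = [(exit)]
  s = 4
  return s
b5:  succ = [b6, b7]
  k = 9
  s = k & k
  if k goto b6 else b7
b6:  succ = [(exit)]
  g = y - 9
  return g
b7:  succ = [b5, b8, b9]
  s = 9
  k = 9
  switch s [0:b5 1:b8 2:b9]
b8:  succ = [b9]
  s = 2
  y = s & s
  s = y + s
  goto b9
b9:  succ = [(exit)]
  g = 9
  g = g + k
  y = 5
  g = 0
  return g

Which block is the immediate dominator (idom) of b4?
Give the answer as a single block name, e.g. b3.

idom tree: b1←b0 b2←b0 b3←b2 b4←b0 b5←b0 b6←b5 b7←b5 b8←b7 b9←b0
Dom∩ at merges:
  b4: preds {b1,b3}: {b0,b1} ∩ {b0,b2,b3} = {b0}; idom=b0
  b5: preds {b1,b2,b7}: {b0,b1} ∩ {b0,b2} ∩ {b0,b5,b7} = {b0}; idom=b0
  b9: preds {b0,b7,b8}: {b0} ∩ {b0,b5,b7} ∩ {b0,b5,b7,b8} = {b0}; idom=b0

idom(b4) = b0

Answer: b0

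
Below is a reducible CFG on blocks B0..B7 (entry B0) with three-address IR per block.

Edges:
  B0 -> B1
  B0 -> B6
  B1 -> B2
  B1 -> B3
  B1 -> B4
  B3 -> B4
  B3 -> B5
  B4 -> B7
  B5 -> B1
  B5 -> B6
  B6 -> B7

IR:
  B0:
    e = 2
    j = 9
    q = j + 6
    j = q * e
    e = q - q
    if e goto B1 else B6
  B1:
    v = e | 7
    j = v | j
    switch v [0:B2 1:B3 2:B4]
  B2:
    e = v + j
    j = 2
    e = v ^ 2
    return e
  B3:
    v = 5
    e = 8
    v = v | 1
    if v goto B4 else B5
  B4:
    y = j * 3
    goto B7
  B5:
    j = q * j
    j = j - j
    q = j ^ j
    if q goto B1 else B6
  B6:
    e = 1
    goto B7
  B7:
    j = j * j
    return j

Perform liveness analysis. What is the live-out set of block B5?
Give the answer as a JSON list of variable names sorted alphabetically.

Answer: ["e", "j", "q"]

Analysis:
Block summaries:
  B0: {e,j,q} / ∅
  B1: {j,v} / {e,j}
  B2: {e,j} / {j,v}
  B3: {e,v} / ∅
  B4: {y} / {j}
  B5: {j,q} / {j,q}
  B6: {e} / ∅
  B7: {j} / {j}

Backward fixpoint:
  live B0: ∅→{e,j,q}
  live B1: {e,j,q}→{j,q,v}
  live B2: {j,v}→∅
  live B3: {j,q}→{e,j,q}
  live B4: {j}→{j}
  live B5: {e,j,q}→{e,j,q}
  live B6: {j}→{j}
  live B7: {j}→∅

live-out(B5) = ["e", "j", "q"]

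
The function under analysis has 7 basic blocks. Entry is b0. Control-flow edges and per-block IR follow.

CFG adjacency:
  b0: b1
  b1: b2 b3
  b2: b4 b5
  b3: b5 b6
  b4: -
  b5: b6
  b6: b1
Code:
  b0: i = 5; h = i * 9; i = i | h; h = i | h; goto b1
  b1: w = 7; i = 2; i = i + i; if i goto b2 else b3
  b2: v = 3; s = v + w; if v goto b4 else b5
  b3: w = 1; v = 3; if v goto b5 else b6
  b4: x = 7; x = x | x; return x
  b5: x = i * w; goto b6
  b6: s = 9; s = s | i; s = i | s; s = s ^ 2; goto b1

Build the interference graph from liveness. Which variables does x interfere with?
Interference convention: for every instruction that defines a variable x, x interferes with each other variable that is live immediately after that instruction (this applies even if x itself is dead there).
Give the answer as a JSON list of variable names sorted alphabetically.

def/use:
  b0: {h,i} / ∅
  b1: {i,w} / ∅
  b2: {s,v} / {w}
  b3: {v,w} / ∅
  b4: {x} / ∅
  b5: {x} / {i,w}
  b6: {s} / {i}

Liveness:
  live b0: ∅→∅
  live b1: ∅→{i,w}
  live b2: {i,w}→{i,w}
  live b3: {i}→{i,w}
  live b4: ∅→∅
  live b5: {i,w}→{i}
  live b6: {i}→∅

Interference:
  h↔{i}
  i↔{h,s,v,w,x}
  s↔{i,v,w}
  v↔{i,s,w}
  w↔{i,s,v}
  x↔{i}

N(x) = ["i"]

Answer: ["i"]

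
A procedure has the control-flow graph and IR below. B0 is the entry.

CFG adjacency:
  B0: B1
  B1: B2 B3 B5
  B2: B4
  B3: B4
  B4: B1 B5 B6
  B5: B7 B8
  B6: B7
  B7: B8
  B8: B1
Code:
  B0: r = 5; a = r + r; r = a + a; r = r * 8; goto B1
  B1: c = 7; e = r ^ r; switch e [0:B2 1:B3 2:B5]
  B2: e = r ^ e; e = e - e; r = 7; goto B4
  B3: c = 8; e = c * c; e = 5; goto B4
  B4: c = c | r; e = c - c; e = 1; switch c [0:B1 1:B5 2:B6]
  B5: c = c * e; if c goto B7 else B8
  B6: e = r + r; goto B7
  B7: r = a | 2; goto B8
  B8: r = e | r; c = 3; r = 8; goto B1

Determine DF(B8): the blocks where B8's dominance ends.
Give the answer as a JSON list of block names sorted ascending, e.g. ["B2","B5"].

idom tree: B1←B0 B2←B1 B3←B1 B4←B1 B5←B1 B6←B4 B7←B1 B8←B1
Join-block Dom:
  B1: preds {B0,B4,B8}: {B0} ∩ {B0,B1,B4} ∩ {B0,B1,B8} = {B0}; idom=B0
  B4: preds {B2,B3}: {B0,B1,B2} ∩ {B0,B1,B3} = {B0,B1}; idom=B1
  B5: preds {B1,B4}: {B0,B1} ∩ {B0,B1,B4} = {B0,B1}; idom=B1
  B7: preds {B5,B6}: {B0,B1,B5} ∩ {B0,B1,B4,B6} = {B0,B1}; idom=B1
  B8: preds {B5,B7}: {B0,B1,B5} ∩ {B0,B1,B7} = {B0,B1}; idom=B1

DF walk-up:
  join B1 pred B0: · stop@B0
  join B1 pred B4: B4→B1 stop@B0
  join B1 pred B8: B8→B1 stop@B0
  join B4 pred B2: B2 stop@B1
  join B4 pred B3: B3 stop@B1
  join B5 pred B1: · stop@B1
  join B5 pred B4: B4 stop@B1
  join B7 pred B5: B5 stop@B1
  join B7 pred B6: B6→B4 stop@B1
  join B8 pred B5: B5 stop@B1
  join B8 pred B7: B7 stop@B1
  B0: DF=∅
  B1: DF={B1}
  B2: DF={B4}
  B3: DF={B4}
  B4: DF={B1,B5,B7}
  B5: DF={B7,B8}
  B6: DF={B7}
  B7: DF={B8}
  B8: DF={B1}

DF(B8) = ["B1"]

Answer: ["B1"]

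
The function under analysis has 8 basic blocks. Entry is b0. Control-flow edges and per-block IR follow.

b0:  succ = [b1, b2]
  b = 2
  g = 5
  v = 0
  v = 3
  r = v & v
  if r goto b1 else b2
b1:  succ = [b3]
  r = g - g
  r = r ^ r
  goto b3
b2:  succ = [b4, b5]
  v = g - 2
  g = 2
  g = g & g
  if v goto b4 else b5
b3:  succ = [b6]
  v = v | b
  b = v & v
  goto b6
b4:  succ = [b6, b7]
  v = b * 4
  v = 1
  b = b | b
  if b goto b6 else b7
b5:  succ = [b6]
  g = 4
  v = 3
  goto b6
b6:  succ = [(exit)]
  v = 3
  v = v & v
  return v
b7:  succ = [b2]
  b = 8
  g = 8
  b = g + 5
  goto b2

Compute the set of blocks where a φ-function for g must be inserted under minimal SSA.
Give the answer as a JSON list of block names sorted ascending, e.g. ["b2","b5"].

Answer: ["b2", "b6"]

Working:
idom tree: b1←b0 b2←b0 b3←b1 b4←b2 b5←b2 b6←b0 b7←b4
Join-block Dom:
  b2: preds {b0,b7}: {b0} ∩ {b0,b2,b4,b7} = {b0}; idom=b0
  b6: preds {b3,b4,b5}: {b0,b1,b3} ∩ {b0,b2,b4} ∩ {b0,b2,b5} = {b0}; idom=b0

Frontier:
  b2←b0: walk · to b0
  b2←b7: walk b7→b4→b2 to b0
  b6←b3: walk b3→b1 to b0
  b6←b4: walk b4→b2 to b0
  b6←b5: walk b5→b2 to b0
  b0 → ∅
  b1 → {b6}
  b2 → {b2,b6}
  b3 → {b6}
  b4 → {b2,b6}
  b5 → {b6}
  b6 → ∅
  b7 → {b2}

φ for g: defs {b0,b2,b5,b7}
  DF⁺ = {b2,b6}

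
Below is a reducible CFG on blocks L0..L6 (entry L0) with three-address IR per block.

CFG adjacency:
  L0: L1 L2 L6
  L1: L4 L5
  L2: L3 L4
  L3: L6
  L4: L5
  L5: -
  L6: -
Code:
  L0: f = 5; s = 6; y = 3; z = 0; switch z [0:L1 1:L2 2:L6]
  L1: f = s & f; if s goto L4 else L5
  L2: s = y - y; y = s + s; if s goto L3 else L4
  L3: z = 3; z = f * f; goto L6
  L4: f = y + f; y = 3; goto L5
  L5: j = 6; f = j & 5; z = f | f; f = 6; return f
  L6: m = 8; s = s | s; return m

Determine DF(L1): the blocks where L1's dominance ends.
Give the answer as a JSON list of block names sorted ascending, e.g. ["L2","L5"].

Answer: ["L4", "L5"]

Working:
idom tree: L1←L0 L2←L0 L3←L2 L4←L0 L5←L0 L6←L0
Dom∩ at merges:
  L4: preds {L1,L2}: {L0,L1} ∩ {L0,L2} = {L0}; idom=L0
  L5: preds {L1,L4}: {L0,L1} ∩ {L0,L4} = {L0}; idom=L0
  L6: preds {L0,L3}: {L0} ∩ {L0,L2,L3} = {L0}; idom=L0

Frontier:
  join L4 pred L1: L1 stop@L0
  join L4 pred L2: L2 stop@L0
  join L5 pred L1: L1 stop@L0
  join L5 pred L4: L4 stop@L0
  join L6 pred L0: · stop@L0
  join L6 pred L3: L3→L2 stop@L0
  DF(L0)=∅
  DF(L1)={L4,L5}
  DF(L2)={L4,L6}
  DF(L3)={L6}
  DF(L4)={L5}
  DF(L5)=∅
  DF(L6)=∅

DF(L1) = ["L4", "L5"]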